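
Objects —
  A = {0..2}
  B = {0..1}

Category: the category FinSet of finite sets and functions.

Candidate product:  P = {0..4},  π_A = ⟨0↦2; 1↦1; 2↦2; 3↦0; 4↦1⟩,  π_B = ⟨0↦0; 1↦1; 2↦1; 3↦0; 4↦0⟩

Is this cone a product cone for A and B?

|A|·|B| = 3·2 = 6;  |P| = 5
  → cardinalities differ; no bijection possible.

Answer: NOT A VALID PRODUCT — |P|=5 ≠ |A|·|B|=6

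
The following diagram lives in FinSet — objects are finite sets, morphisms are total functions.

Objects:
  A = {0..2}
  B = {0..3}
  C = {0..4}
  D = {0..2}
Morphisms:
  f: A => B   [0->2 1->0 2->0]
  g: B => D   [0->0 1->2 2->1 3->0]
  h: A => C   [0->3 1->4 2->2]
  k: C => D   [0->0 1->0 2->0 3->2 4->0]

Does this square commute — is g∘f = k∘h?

1) trace f;g:
  0 f=>2 g=>1
  1 f=>0 g=>0
  2 f=>0 g=>0
  composite₁ = [0->1 1->0 2->0]
2) trace h;k:
  0 h=>3 k=>2
  1 h=>4 k=>0
  2 h=>2 k=>0
  composite₂ = [0->2 1->0 2->0]
Equal? differ; not commutative

Answer: DOES NOT COMMUTE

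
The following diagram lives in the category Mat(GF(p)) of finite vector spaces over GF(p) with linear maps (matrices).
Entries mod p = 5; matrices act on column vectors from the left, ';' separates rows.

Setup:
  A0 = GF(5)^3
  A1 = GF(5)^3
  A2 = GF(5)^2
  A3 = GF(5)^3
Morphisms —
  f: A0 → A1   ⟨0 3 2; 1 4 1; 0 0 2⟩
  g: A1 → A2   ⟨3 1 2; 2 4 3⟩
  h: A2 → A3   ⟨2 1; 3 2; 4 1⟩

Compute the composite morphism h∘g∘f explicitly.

Answer: ⟨1 3 1; 1 3 1; 3 4 3⟩

Work:
  e0=⟨1,0,0⟩ f→⟨0,1,0⟩ g→⟨1,4⟩ h→⟨1,1,3⟩
  e1=⟨0,1,0⟩ f→⟨3,4,0⟩ g→⟨3,2⟩ h→⟨3,3,4⟩
  e2=⟨0,0,1⟩ f→⟨2,1,2⟩ g→⟨1,4⟩ h→⟨1,1,3⟩
composite: ⟨1 3 1; 1 3 1; 3 4 3⟩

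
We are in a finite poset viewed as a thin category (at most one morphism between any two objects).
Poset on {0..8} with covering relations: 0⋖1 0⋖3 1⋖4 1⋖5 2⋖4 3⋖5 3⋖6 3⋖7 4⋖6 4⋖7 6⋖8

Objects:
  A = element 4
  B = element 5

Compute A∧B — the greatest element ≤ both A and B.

Common predecessors of 4,5: {0,1}
  0 ⊑ 1
  1 ⊑ 1
glb = 1

Answer: A∧B = 1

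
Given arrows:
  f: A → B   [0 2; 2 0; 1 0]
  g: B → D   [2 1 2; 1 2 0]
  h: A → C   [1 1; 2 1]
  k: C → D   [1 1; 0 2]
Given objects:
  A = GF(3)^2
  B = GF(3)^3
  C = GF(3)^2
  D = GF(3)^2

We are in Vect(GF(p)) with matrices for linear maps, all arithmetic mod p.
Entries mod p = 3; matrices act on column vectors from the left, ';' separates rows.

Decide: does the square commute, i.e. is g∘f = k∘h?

Answer: DOES NOT COMMUTE

Derivation:
Along f;g (path 1):
  e0=⟨1,0⟩ f→⟨0,2,1⟩ g→⟨1,1⟩
  e1=⟨0,1⟩ f→⟨2,0,0⟩ g→⟨1,2⟩
  result₁ = [1 1; 1 2]
Along h;k (path 2):
  e0=⟨1,0⟩ h→⟨1,2⟩ k→⟨0,1⟩
  e1=⟨0,1⟩ h→⟨1,1⟩ k→⟨2,2⟩
  result₂ = [0 2; 1 2]
Equal? distinct morphisms ✗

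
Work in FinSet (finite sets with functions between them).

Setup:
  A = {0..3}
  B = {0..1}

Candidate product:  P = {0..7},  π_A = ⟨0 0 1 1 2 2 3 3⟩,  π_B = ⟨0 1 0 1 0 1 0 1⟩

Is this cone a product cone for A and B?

|A|·|B| = 4·2 = 8;  |P| = 8
Check the pairing map k ↦ (π_A(k), π_B(k)):
  0 ↦ (0,0)
  1 ↦ (0,1)
  2 ↦ (1,0)
  3 ↦ (1,1)
  4 ↦ (2,0)
  5 ↦ (2,1)
  6 ↦ (3,0)
  7 ↦ (3,1)
distinct pairs in image: 8 / 8 needed
  → bijection onto A×B; projections well-typed.

Answer: VALID PRODUCT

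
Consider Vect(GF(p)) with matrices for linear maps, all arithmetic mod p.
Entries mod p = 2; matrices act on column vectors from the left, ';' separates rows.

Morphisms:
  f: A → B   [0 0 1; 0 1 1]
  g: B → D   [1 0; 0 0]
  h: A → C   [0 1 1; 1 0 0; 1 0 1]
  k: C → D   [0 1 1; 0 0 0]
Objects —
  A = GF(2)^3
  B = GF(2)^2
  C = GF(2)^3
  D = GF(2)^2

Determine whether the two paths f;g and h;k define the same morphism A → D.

1) trace f;g:
  e0=⟨1,0,0⟩ f→⟨0,0⟩ g→⟨0,0⟩
  e1=⟨0,1,0⟩ f→⟨0,1⟩ g→⟨0,0⟩
  e2=⟨0,0,1⟩ f→⟨1,1⟩ g→⟨1,0⟩
  ⟦path⟧₁ = [0 0 1; 0 0 0]
2) trace h;k:
  e0=⟨1,0,0⟩ h→⟨0,1,1⟩ k→⟨0,0⟩
  e1=⟨0,1,0⟩ h→⟨1,0,0⟩ k→⟨0,0⟩
  e2=⟨0,0,1⟩ h→⟨1,0,1⟩ k→⟨1,0⟩
  ⟦path⟧₂ = [0 0 1; 0 0 0]
Equal? same morphism ✓

Answer: COMMUTES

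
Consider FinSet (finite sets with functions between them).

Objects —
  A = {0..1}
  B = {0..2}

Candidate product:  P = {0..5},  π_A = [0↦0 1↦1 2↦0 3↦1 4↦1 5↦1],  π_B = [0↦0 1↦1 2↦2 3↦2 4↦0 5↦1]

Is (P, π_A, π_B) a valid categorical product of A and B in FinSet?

Answer: NOT A VALID PRODUCT — duplicate pair at indices 5,1

Work:
|A|·|B| = 2·3 = 6;  |P| = 6
Check the pairing map k ↦ (π_A(k), π_B(k)):
  0 ↦ (0,0)
  1 ↦ (1,1)
  2 ↦ (0,2)
  3 ↦ (1,2)
  4 ↦ (1,0)
  5 ↦ (1,1)  ✗ repeats pair of k=1
distinct pairs in image: 5 / 6 needed
  → (1,1) hit at k=1 and k=5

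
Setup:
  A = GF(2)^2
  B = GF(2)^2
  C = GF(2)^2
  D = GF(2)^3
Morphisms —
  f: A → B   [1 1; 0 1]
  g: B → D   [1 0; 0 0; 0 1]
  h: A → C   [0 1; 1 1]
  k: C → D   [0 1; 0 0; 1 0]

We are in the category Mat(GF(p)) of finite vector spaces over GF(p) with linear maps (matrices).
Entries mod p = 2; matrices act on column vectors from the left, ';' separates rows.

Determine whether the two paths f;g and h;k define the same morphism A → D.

Along f;g (path 1):
  e0=(1,0) f→(1,0) g→(1,0,0)
  e1=(0,1) f→(1,1) g→(1,0,1)
  ⟦path⟧₁ = [1 1; 0 0; 0 1]
Along h;k (path 2):
  e0=(1,0) h→(0,1) k→(1,0,0)
  e1=(0,1) h→(1,1) k→(1,0,1)
  ⟦path⟧₂ = [1 1; 0 0; 0 1]
Equal? equal; square commutes

Answer: COMMUTES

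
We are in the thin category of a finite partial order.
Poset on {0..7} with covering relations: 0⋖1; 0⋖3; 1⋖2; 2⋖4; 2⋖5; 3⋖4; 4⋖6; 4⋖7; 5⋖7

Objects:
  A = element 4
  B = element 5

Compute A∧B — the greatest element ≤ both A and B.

Lower bounds of A=4 and B=5: {0,1,2}
  0 ≤ 2
  1 ≤ 2
  2 ≤ 2
glb = 2

Answer: A∧B = 2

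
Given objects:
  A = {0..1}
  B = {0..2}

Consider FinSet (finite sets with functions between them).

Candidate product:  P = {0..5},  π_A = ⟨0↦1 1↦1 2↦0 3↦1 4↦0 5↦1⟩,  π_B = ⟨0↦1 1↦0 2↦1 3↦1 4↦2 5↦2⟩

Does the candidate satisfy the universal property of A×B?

|A|·|B| = 2·3 = 6;  |P| = 6
Check the pairing map k ↦ (π_A(k), π_B(k)):
  0 ↦ (1,1)
  1 ↦ (1,0)
  2 ↦ (0,1)
  3 ↦ (1,1)  ✗ repeats pair of k=0
  4 ↦ (0,2)
  5 ↦ (1,2)
distinct pairs in image: 5 / 6 needed
  → (1,1) hit at k=0 and k=3

Answer: NOT A VALID PRODUCT — duplicate pair at indices 3,0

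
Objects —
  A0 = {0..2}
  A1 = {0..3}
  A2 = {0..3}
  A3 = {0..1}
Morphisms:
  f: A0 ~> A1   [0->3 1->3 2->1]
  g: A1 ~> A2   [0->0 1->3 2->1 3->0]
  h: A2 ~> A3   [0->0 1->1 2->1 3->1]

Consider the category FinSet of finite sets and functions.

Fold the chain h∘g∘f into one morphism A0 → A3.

  0 f~>3 g~>0 h~>0
  1 f~>3 g~>0 h~>0
  2 f~>1 g~>3 h~>1
composite: [0->0 1->0 2->1]

Answer: [0->0 1->0 2->1]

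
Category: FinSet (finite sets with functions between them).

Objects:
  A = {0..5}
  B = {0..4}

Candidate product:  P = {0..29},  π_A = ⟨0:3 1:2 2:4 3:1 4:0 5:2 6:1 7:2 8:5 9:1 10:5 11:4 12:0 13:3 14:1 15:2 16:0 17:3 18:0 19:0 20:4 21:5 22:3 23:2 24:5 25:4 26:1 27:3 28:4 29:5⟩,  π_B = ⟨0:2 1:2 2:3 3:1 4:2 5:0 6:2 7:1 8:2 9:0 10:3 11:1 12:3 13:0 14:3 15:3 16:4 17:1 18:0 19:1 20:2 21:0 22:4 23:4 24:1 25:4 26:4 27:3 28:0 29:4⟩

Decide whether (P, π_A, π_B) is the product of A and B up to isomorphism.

|A|·|B| = 6·5 = 30;  |P| = 30
Check the pairing map k ↦ (π_A(k), π_B(k)):
  0 : (3,2)
  1 : (2,2)
  2 : (4,3)
  3 : (1,1)
  4 : (0,2)
  5 : (2,0)
  6 : (1,2)
  7 : (2,1)
  8 : (5,2)
  9 : (1,0)
  10 : (5,3)
  11 : (4,1)
  12 : (0,3)
  13 : (3,0)
  14 : (1,3)
  15 : (2,3)
  16 : (0,4)
  17 : (3,1)
  18 : (0,0)
  19 : (0,1)
  20 : (4,2)
  21 : (5,0)
  22 : (3,4)
  23 : (2,4)
  24 : (5,1)
  25 : (4,4)
  26 : (1,4)
  27 : (3,3)
  28 : (4,0)
  29 : (5,4)
distinct pairs in image: 30 / 30 needed
  → bijection onto A×B; projections well-typed.

Answer: VALID PRODUCT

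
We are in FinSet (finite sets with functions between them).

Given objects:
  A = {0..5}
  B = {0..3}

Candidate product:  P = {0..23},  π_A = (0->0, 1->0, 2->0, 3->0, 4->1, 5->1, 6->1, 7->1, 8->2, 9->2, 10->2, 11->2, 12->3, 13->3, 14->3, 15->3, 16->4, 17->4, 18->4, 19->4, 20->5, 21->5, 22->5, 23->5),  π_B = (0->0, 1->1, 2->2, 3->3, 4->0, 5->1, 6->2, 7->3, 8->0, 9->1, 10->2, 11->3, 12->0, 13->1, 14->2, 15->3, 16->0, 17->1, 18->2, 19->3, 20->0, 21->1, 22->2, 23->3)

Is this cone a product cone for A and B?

Answer: VALID PRODUCT

Derivation:
|A|·|B| = 6·4 = 24;  |P| = 24
Check the pairing map k ↦ (π_A(k), π_B(k)):
  0 -> (0,0)
  1 -> (0,1)
  2 -> (0,2)
  3 -> (0,3)
  4 -> (1,0)
  5 -> (1,1)
  6 -> (1,2)
  7 -> (1,3)
  8 -> (2,0)
  9 -> (2,1)
  10 -> (2,2)
  11 -> (2,3)
  12 -> (3,0)
  13 -> (3,1)
  14 -> (3,2)
  15 -> (3,3)
  16 -> (4,0)
  17 -> (4,1)
  18 -> (4,2)
  19 -> (4,3)
  20 -> (5,0)
  21 -> (5,1)
  22 -> (5,2)
  23 -> (5,3)
distinct pairs in image: 24 / 24 needed
  → bijection onto A×B; projections well-typed.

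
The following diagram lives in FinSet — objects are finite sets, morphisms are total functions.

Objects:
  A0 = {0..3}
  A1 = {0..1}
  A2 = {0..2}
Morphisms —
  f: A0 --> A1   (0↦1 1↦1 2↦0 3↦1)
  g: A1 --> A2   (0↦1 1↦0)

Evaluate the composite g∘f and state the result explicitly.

  0 f-->1 g-->0
  1 f-->1 g-->0
  2 f-->0 g-->1
  3 f-->1 g-->0
⟦path⟧: (0↦0 1↦0 2↦1 3↦0)

Answer: (0↦0 1↦0 2↦1 3↦0)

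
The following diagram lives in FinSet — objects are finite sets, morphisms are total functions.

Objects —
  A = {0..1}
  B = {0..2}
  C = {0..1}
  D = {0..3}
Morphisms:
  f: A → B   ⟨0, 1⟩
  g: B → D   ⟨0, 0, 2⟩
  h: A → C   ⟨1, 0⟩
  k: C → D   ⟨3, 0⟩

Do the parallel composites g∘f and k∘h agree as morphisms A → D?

Along f;g (path 1):
  0 f→0 g→0
  1 f→1 g→0
  composite₁ = ⟨0, 0⟩
Along h;k (path 2):
  0 h→1 k→0
  1 h→0 k→3
  composite₂ = ⟨0, 3⟩
Equal? NO — does not commute

Answer: DOES NOT COMMUTE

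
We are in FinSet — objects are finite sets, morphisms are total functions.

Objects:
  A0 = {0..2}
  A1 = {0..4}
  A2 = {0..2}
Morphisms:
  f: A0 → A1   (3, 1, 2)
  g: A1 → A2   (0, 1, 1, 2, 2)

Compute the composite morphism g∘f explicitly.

Answer: (2, 1, 1)

Work:
  0 f→3 g→2
  1 f→1 g→1
  2 f→2 g→1
composite: (2, 1, 1)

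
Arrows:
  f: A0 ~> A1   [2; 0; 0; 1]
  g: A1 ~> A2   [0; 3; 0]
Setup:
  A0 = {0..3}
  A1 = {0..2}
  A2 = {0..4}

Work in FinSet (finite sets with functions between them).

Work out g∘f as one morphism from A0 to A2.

Answer: [0; 0; 0; 3]

Work:
  0 f~>2 g~>0
  1 f~>0 g~>0
  2 f~>0 g~>0
  3 f~>1 g~>3
composite: [0; 0; 0; 3]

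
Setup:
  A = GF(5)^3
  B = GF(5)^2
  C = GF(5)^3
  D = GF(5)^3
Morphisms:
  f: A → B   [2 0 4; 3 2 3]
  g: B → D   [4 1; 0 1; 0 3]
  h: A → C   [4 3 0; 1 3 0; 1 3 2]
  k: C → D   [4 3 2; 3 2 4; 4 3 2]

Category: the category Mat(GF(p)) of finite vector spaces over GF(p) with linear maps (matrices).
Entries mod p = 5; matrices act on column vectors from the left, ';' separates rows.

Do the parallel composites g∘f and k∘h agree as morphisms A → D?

Answer: DOES NOT COMMUTE

Derivation:
Path 1 = f;g:
  e0=(1,0,0) f→(2,3) g→(1,3,4)
  e1=(0,1,0) f→(0,2) g→(2,2,1)
  e2=(0,0,1) f→(4,3) g→(4,3,4)
  ⟦path⟧₁ = [1 2 4; 3 2 3; 4 1 4]
Path 2 = h;k:
  e0=(1,0,0) h→(4,1,1) k→(1,3,1)
  e1=(0,1,0) h→(3,3,3) k→(2,2,2)
  e2=(0,0,1) h→(0,0,2) k→(4,3,4)
  ⟦path⟧₂ = [1 2 4; 3 2 3; 1 2 4]
Equal? NO — does not commute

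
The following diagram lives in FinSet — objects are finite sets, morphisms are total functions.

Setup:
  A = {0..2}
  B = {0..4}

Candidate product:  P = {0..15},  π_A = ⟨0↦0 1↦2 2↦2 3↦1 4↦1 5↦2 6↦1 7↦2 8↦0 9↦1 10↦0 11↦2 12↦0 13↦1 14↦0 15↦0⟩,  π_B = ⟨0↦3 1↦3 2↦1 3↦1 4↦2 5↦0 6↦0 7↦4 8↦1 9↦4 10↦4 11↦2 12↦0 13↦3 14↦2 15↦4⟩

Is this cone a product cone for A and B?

|A|·|B| = 3·5 = 15;  |P| = 16
  → cardinalities differ; no bijection possible.

Answer: NOT A VALID PRODUCT — |P|=16 ≠ |A|·|B|=15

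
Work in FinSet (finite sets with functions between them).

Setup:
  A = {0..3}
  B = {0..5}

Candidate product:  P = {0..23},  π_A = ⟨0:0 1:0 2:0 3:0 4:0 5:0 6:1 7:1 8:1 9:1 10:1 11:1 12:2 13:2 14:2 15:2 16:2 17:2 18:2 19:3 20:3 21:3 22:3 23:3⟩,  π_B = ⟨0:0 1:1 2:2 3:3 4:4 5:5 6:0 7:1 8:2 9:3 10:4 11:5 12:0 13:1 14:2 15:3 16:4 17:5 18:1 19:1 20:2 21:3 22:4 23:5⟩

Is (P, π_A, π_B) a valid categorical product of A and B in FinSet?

Answer: NOT A VALID PRODUCT — duplicate pair at indices 13,18

Derivation:
|A|·|B| = 4·6 = 24;  |P| = 24
Check the pairing map k ↦ (π_A(k), π_B(k)):
  0 : (0,0)
  1 : (0,1)
  2 : (0,2)
  3 : (0,3)
  4 : (0,4)
  5 : (0,5)
  6 : (1,0)
  7 : (1,1)
  8 : (1,2)
  9 : (1,3)
  10 : (1,4)
  11 : (1,5)
  12 : (2,0)
  13 : (2,1)
  14 : (2,2)
  15 : (2,3)
  16 : (2,4)
  17 : (2,5)
  18 : (2,1)  ✗ repeats pair of k=13
  19 : (3,1)
  20 : (3,2)
  21 : (3,3)
  22 : (3,4)
  23 : (3,5)
distinct pairs in image: 23 / 24 needed
  → (2,1) hit at k=13 and k=18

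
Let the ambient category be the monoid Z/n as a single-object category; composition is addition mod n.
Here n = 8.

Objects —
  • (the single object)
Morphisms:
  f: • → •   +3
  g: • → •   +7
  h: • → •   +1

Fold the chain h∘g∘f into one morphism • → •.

Answer: +3

Derivation:
  0 +3≡3 +7≡2 +1≡3  (mod 8)
result: +3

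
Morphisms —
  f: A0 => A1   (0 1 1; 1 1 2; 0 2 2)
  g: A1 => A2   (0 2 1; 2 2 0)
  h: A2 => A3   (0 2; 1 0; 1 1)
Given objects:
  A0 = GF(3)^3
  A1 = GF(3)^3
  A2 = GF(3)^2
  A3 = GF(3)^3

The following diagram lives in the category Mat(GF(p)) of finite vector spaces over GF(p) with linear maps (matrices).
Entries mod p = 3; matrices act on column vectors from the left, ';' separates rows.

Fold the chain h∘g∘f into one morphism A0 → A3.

Answer: (1 2 0; 2 1 0; 1 2 0)

Derivation:
  e0=⟨1,0,0⟩ f=>⟨0,1,0⟩ g=>⟨2,2⟩ h=>⟨1,2,1⟩
  e1=⟨0,1,0⟩ f=>⟨1,1,2⟩ g=>⟨1,1⟩ h=>⟨2,1,2⟩
  e2=⟨0,0,1⟩ f=>⟨1,2,2⟩ g=>⟨0,0⟩ h=>⟨0,0,0⟩
composite: (1 2 0; 2 1 0; 1 2 0)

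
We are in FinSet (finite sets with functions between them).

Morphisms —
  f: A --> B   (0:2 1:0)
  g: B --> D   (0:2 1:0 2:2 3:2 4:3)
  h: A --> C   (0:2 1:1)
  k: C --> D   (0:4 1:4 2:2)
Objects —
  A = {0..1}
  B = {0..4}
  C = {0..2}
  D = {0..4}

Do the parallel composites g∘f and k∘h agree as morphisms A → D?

Path 1 = f;g:
  0 f-->2 g-->2
  1 f-->0 g-->2
  ⟦path⟧₁ = (0:2 1:2)
Path 2 = h;k:
  0 h-->2 k-->2
  1 h-->1 k-->4
  ⟦path⟧₂ = (0:2 1:4)
Equal? NO — does not commute

Answer: DOES NOT COMMUTE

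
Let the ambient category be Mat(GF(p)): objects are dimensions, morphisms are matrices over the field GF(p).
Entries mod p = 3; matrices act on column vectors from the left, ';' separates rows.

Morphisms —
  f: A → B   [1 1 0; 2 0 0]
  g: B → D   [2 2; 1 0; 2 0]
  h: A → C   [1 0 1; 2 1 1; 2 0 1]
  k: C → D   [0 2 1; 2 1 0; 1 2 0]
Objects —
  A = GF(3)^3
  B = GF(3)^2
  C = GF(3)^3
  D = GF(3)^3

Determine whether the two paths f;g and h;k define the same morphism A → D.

1) trace f;g:
  e0=(1,0,0) f→(1,2) g→(0,1,2)
  e1=(0,1,0) f→(1,0) g→(2,1,2)
  e2=(0,0,1) f→(0,0) g→(0,0,0)
  ⟦path⟧₁ = [0 2 0; 1 1 0; 2 2 0]
2) trace h;k:
  e0=(1,0,0) h→(1,2,2) k→(0,1,2)
  e1=(0,1,0) h→(0,1,0) k→(2,1,2)
  e2=(0,0,1) h→(1,1,1) k→(0,0,0)
  ⟦path⟧₂ = [0 2 0; 1 1 0; 2 2 0]
Equal? YES — commutes

Answer: COMMUTES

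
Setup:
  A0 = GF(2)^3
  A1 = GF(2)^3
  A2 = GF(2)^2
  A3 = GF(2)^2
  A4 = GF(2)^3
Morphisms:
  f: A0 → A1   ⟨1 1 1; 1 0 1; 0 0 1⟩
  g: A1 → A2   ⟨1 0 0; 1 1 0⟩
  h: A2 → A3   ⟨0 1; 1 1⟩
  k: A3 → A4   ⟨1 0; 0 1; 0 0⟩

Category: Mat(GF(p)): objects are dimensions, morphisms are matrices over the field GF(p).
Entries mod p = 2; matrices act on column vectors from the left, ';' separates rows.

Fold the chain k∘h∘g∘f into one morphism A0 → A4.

  e0=[1,0,0] f→[1,1,0] g→[1,0] h→[0,1] k→[0,1,0]
  e1=[0,1,0] f→[1,0,0] g→[1,1] h→[1,0] k→[1,0,0]
  e2=[0,0,1] f→[1,1,1] g→[1,0] h→[0,1] k→[0,1,0]
result: ⟨0 1 0; 1 0 1; 0 0 0⟩

Answer: ⟨0 1 0; 1 0 1; 0 0 0⟩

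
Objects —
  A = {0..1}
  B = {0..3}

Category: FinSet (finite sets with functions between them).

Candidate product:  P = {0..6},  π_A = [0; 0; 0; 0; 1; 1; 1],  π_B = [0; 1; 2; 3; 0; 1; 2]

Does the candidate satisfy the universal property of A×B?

|A|·|B| = 2·4 = 8;  |P| = 7
  → cardinalities differ; no bijection possible.

Answer: NOT A VALID PRODUCT — |P|=7 ≠ |A|·|B|=8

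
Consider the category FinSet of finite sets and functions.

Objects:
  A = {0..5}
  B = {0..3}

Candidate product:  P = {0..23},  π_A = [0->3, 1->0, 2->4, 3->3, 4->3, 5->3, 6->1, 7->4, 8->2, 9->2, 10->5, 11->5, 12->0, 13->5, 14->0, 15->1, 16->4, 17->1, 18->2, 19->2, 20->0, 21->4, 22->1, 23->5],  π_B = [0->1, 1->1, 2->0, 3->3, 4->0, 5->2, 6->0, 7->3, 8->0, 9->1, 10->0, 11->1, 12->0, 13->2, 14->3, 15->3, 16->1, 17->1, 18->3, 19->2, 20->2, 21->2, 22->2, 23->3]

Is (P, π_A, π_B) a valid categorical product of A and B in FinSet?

Answer: VALID PRODUCT

Trace:
|A|·|B| = 6·4 = 24;  |P| = 24
Check the pairing map k ↦ (π_A(k), π_B(k)):
  0 -> (3,1)
  1 -> (0,1)
  2 -> (4,0)
  3 -> (3,3)
  4 -> (3,0)
  5 -> (3,2)
  6 -> (1,0)
  7 -> (4,3)
  8 -> (2,0)
  9 -> (2,1)
  10 -> (5,0)
  11 -> (5,1)
  12 -> (0,0)
  13 -> (5,2)
  14 -> (0,3)
  15 -> (1,3)
  16 -> (4,1)
  17 -> (1,1)
  18 -> (2,3)
  19 -> (2,2)
  20 -> (0,2)
  21 -> (4,2)
  22 -> (1,2)
  23 -> (5,3)
distinct pairs in image: 24 / 24 needed
  → bijection onto A×B; projections well-typed.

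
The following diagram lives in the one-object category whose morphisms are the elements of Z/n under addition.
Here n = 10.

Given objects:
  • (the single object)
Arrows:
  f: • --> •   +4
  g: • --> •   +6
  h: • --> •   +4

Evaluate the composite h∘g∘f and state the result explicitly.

Answer: +4

Work:
  0 +4≡4 +6≡0 +4≡4  (mod 10)
composite: +4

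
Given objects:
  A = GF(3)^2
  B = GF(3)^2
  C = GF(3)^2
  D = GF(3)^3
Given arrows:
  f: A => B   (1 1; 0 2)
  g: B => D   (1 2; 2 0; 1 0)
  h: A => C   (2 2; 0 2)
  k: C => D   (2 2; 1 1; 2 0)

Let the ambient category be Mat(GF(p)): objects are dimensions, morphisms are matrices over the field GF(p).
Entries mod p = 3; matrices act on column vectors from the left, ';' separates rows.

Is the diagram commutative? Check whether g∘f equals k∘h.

Path 1 = f;g:
  e0=(1,0) f=>(1,0) g=>(1,2,1)
  e1=(0,1) f=>(1,2) g=>(2,2,1)
  result₁ = (1 2; 2 2; 1 1)
Path 2 = h;k:
  e0=(1,0) h=>(2,0) k=>(1,2,1)
  e1=(0,1) h=>(2,2) k=>(2,1,1)
  result₂ = (1 2; 2 1; 1 1)
Equal? distinct morphisms ✗

Answer: DOES NOT COMMUTE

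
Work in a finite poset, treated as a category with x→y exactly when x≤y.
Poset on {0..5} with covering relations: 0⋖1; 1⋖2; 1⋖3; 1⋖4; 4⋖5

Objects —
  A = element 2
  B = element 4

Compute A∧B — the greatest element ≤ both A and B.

Answer: A∧B = 1

Derivation:
Common predecessors of 2,4: {0,1}
  0 ≤ 1
  1 ≤ 1
glb = 1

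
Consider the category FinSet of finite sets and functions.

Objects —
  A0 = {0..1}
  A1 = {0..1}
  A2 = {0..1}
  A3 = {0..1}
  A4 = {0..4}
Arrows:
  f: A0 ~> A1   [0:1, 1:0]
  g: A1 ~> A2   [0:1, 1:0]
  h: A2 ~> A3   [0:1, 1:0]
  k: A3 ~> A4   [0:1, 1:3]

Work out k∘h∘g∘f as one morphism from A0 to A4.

Answer: [0:3, 1:1]

Work:
  0 f~>1 g~>0 h~>1 k~>3
  1 f~>0 g~>1 h~>0 k~>1
⟦path⟧: [0:3, 1:1]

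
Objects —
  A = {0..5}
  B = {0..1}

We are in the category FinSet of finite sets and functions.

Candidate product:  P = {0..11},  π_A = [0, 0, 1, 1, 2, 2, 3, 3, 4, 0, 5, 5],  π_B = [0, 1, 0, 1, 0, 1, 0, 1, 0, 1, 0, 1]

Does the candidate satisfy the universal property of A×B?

|A|·|B| = 6·2 = 12;  |P| = 12
Check the pairing map k ↦ (π_A(k), π_B(k)):
  0 : (0,0)
  1 : (0,1)
  2 : (1,0)
  3 : (1,1)
  4 : (2,0)
  5 : (2,1)
  6 : (3,0)
  7 : (3,1)
  8 : (4,0)
  9 : (0,1)  ✗ repeats pair of k=1
  10 : (5,0)
  11 : (5,1)
distinct pairs in image: 11 / 12 needed
  → (0,1) hit at k=1 and k=9

Answer: NOT A VALID PRODUCT — duplicate pair at indices 1,9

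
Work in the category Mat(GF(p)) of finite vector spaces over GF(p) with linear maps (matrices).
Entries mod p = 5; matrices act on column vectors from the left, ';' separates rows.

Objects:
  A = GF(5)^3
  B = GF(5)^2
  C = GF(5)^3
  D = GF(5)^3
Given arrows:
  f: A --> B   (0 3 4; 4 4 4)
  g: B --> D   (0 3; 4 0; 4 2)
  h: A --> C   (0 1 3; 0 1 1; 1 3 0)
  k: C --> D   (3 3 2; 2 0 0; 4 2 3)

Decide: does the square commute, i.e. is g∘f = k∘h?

Answer: COMMUTES

Work:
Path 1 = f;g:
  e0=[1,0,0] f-->[0,4] g-->[2,0,3]
  e1=[0,1,0] f-->[3,4] g-->[2,2,0]
  e2=[0,0,1] f-->[4,4] g-->[2,1,4]
  result₁ = (2 2 2; 0 2 1; 3 0 4)
Path 2 = h;k:
  e0=[1,0,0] h-->[0,0,1] k-->[2,0,3]
  e1=[0,1,0] h-->[1,1,3] k-->[2,2,0]
  e2=[0,0,1] h-->[3,1,0] k-->[2,1,4]
  result₂ = (2 2 2; 0 2 1; 3 0 4)
Equal? equal; square commutes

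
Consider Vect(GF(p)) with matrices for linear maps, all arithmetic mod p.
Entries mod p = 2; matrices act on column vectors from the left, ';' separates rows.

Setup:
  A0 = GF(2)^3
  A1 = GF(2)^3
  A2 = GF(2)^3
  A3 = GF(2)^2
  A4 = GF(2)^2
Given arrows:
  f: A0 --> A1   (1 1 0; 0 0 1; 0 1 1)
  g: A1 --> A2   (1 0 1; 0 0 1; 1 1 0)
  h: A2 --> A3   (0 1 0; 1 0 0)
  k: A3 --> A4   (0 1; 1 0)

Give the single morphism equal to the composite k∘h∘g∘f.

Answer: (1 0 1; 0 1 1)

Derivation:
  e0=(1,0,0) f-->(1,0,0) g-->(1,0,1) h-->(0,1) k-->(1,0)
  e1=(0,1,0) f-->(1,0,1) g-->(0,1,1) h-->(1,0) k-->(0,1)
  e2=(0,0,1) f-->(0,1,1) g-->(1,1,1) h-->(1,1) k-->(1,1)
result: (1 0 1; 0 1 1)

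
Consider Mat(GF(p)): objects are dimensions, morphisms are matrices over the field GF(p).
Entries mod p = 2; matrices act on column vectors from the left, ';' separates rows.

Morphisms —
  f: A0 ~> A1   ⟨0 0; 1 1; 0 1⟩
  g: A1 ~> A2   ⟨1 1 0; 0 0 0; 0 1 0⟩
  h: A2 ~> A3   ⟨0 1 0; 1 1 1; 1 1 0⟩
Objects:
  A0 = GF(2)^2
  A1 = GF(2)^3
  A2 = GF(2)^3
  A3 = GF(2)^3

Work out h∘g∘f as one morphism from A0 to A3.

  e0=⟨1,0⟩ f~>⟨0,1,0⟩ g~>⟨1,0,1⟩ h~>⟨0,0,1⟩
  e1=⟨0,1⟩ f~>⟨0,1,1⟩ g~>⟨1,0,1⟩ h~>⟨0,0,1⟩
⟦path⟧: ⟨0 0; 0 0; 1 1⟩

Answer: ⟨0 0; 0 0; 1 1⟩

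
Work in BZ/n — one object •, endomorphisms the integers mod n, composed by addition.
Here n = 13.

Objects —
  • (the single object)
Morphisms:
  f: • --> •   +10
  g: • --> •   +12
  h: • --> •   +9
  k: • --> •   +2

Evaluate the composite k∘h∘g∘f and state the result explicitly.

  0 +10≡10 +12≡9 +9≡5 +2≡7  (mod 13)
composite: +7

Answer: +7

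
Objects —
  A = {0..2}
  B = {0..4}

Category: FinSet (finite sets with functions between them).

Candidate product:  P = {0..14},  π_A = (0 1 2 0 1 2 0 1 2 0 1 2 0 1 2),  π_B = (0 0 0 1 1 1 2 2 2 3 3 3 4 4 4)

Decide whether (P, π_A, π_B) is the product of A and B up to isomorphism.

Answer: VALID PRODUCT

Work:
|A|·|B| = 3·5 = 15;  |P| = 15
Check the pairing map k ↦ (π_A(k), π_B(k)):
  0 ↦ (0,0)
  1 ↦ (1,0)
  2 ↦ (2,0)
  3 ↦ (0,1)
  4 ↦ (1,1)
  5 ↦ (2,1)
  6 ↦ (0,2)
  7 ↦ (1,2)
  8 ↦ (2,2)
  9 ↦ (0,3)
  10 ↦ (1,3)
  11 ↦ (2,3)
  12 ↦ (0,4)
  13 ↦ (1,4)
  14 ↦ (2,4)
distinct pairs in image: 15 / 15 needed
  → bijection onto A×B; projections well-typed.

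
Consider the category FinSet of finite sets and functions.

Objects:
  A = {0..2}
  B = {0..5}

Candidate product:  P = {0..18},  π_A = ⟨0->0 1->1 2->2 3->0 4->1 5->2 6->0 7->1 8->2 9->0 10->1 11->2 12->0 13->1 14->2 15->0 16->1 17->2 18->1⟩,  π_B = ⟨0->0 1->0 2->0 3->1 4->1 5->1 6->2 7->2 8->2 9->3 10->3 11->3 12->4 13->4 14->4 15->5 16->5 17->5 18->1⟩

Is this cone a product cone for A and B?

Answer: NOT A VALID PRODUCT — |P|=19 ≠ |A|·|B|=18

Work:
|A|·|B| = 3·6 = 18;  |P| = 19
  → cardinalities differ; no bijection possible.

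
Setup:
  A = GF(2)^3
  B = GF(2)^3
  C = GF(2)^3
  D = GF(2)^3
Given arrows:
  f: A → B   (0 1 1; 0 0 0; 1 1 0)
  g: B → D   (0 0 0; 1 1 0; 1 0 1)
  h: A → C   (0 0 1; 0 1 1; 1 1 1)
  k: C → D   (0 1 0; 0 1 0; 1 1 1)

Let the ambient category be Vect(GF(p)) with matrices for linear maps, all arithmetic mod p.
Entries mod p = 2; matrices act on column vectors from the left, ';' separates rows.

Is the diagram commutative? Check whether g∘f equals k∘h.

Answer: DOES NOT COMMUTE

Work:
1) trace f;g:
  e0=[1,0,0] f→[0,0,1] g→[0,0,1]
  e1=[0,1,0] f→[1,0,1] g→[0,1,0]
  e2=[0,0,1] f→[1,0,0] g→[0,1,1]
  ⟦path⟧₁ = (0 0 0; 0 1 1; 1 0 1)
2) trace h;k:
  e0=[1,0,0] h→[0,0,1] k→[0,0,1]
  e1=[0,1,0] h→[0,1,1] k→[1,1,0]
  e2=[0,0,1] h→[1,1,1] k→[1,1,1]
  ⟦path⟧₂ = (0 1 1; 0 1 1; 1 0 1)
Equal? differ; not commutative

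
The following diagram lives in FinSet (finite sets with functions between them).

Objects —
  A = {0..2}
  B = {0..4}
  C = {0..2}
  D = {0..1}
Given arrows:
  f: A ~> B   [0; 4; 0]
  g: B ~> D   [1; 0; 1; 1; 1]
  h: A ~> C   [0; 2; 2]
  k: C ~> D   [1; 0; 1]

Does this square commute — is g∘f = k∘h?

Answer: COMMUTES

Work:
1) trace f;g:
  0 f~>0 g~>1
  1 f~>4 g~>1
  2 f~>0 g~>1
  result₁ = [1; 1; 1]
2) trace h;k:
  0 h~>0 k~>1
  1 h~>2 k~>1
  2 h~>2 k~>1
  result₂ = [1; 1; 1]
Equal? equal; square commutes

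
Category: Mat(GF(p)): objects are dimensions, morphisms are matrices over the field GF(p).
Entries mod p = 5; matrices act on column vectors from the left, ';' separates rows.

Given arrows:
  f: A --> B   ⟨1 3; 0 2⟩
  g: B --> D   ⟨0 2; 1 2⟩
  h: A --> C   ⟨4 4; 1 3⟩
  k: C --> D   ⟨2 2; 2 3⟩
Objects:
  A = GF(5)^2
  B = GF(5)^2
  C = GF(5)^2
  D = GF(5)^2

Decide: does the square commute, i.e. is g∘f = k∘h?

Answer: COMMUTES

Trace:
Along f;g (path 1):
  e0=[1,0] f-->[1,0] g-->[0,1]
  e1=[0,1] f-->[3,2] g-->[4,2]
  ⟦path⟧₁ = ⟨0 4; 1 2⟩
Along h;k (path 2):
  e0=[1,0] h-->[4,1] k-->[0,1]
  e1=[0,1] h-->[4,3] k-->[4,2]
  ⟦path⟧₂ = ⟨0 4; 1 2⟩
Equal? YES — commutes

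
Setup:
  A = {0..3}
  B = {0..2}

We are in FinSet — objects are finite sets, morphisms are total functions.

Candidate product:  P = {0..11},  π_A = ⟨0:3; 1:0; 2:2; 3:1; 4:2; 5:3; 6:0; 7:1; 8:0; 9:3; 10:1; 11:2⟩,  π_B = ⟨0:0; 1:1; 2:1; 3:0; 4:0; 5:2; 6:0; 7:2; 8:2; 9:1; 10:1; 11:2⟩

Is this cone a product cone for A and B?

Answer: VALID PRODUCT

Derivation:
|A|·|B| = 4·3 = 12;  |P| = 12
Check the pairing map k ↦ (π_A(k), π_B(k)):
  0 : (3,0)
  1 : (0,1)
  2 : (2,1)
  3 : (1,0)
  4 : (2,0)
  5 : (3,2)
  6 : (0,0)
  7 : (1,2)
  8 : (0,2)
  9 : (3,1)
  10 : (1,1)
  11 : (2,2)
distinct pairs in image: 12 / 12 needed
  → bijection onto A×B; projections well-typed.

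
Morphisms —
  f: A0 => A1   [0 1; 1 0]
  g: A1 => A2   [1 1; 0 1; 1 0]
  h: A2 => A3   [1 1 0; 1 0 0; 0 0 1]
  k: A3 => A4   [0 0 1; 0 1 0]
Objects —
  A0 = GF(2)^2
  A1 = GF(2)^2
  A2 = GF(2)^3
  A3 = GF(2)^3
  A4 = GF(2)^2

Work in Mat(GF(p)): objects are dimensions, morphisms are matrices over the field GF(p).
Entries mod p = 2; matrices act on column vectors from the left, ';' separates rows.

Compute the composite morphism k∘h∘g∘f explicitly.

  e0=⟨1,0⟩ f=>⟨0,1⟩ g=>⟨1,1,0⟩ h=>⟨0,1,0⟩ k=>⟨0,1⟩
  e1=⟨0,1⟩ f=>⟨1,0⟩ g=>⟨1,0,1⟩ h=>⟨1,1,1⟩ k=>⟨1,1⟩
composite: [0 1; 1 1]

Answer: [0 1; 1 1]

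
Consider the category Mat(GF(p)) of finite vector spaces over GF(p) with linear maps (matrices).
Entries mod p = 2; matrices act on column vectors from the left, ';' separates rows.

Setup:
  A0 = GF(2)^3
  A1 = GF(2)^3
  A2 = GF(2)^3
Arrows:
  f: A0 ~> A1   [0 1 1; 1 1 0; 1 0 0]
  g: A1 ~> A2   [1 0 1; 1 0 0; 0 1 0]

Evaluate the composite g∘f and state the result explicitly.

Answer: [1 1 1; 0 1 1; 1 1 0]

Work:
  e0=⟨1,0,0⟩ f~>⟨0,1,1⟩ g~>⟨1,0,1⟩
  e1=⟨0,1,0⟩ f~>⟨1,1,0⟩ g~>⟨1,1,1⟩
  e2=⟨0,0,1⟩ f~>⟨1,0,0⟩ g~>⟨1,1,0⟩
result: [1 1 1; 0 1 1; 1 1 0]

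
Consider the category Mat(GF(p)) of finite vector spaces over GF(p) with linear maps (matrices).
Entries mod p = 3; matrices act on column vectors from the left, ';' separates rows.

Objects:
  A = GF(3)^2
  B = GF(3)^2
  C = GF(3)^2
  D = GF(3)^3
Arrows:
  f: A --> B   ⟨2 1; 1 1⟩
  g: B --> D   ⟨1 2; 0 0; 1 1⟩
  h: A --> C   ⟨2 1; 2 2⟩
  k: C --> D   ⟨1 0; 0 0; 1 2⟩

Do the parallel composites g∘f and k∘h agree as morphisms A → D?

Answer: DOES NOT COMMUTE

Derivation:
Path 1 = f;g:
  e0=⟨1,0⟩ f-->⟨2,1⟩ g-->⟨1,0,0⟩
  e1=⟨0,1⟩ f-->⟨1,1⟩ g-->⟨0,0,2⟩
  result₁ = ⟨1 0; 0 0; 0 2⟩
Path 2 = h;k:
  e0=⟨1,0⟩ h-->⟨2,2⟩ k-->⟨2,0,0⟩
  e1=⟨0,1⟩ h-->⟨1,2⟩ k-->⟨1,0,2⟩
  result₂ = ⟨2 1; 0 0; 0 2⟩
Equal? NO — does not commute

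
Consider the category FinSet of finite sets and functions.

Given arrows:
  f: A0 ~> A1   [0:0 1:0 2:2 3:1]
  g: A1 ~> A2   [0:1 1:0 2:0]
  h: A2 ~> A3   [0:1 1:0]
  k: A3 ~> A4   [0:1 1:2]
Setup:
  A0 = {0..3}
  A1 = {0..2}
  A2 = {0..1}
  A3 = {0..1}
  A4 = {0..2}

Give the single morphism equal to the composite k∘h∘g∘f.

Answer: [0:1 1:1 2:2 3:2]

Derivation:
  0 f~>0 g~>1 h~>0 k~>1
  1 f~>0 g~>1 h~>0 k~>1
  2 f~>2 g~>0 h~>1 k~>2
  3 f~>1 g~>0 h~>1 k~>2
⟦path⟧: [0:1 1:1 2:2 3:2]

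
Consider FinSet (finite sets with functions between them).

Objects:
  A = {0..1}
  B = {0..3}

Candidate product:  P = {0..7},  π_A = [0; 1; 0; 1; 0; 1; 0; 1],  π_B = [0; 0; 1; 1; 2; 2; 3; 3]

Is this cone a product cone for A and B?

Answer: VALID PRODUCT

Work:
|A|·|B| = 2·4 = 8;  |P| = 8
Check the pairing map k ↦ (π_A(k), π_B(k)):
  0 -> (0,0)
  1 -> (1,0)
  2 -> (0,1)
  3 -> (1,1)
  4 -> (0,2)
  5 -> (1,2)
  6 -> (0,3)
  7 -> (1,3)
distinct pairs in image: 8 / 8 needed
  → bijection onto A×B; projections well-typed.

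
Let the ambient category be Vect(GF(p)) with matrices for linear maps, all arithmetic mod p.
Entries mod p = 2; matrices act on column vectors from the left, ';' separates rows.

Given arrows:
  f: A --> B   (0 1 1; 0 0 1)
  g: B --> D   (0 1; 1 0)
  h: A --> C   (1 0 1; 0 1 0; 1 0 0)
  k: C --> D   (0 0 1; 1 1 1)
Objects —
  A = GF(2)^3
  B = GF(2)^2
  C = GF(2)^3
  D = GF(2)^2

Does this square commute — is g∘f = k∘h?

Along f;g (path 1):
  e0=[1,0,0] f-->[0,0] g-->[0,0]
  e1=[0,1,0] f-->[1,0] g-->[0,1]
  e2=[0,0,1] f-->[1,1] g-->[1,1]
  result₁ = (0 0 1; 0 1 1)
Along h;k (path 2):
  e0=[1,0,0] h-->[1,0,1] k-->[1,0]
  e1=[0,1,0] h-->[0,1,0] k-->[0,1]
  e2=[0,0,1] h-->[1,0,0] k-->[0,1]
  result₂ = (1 0 0; 0 1 1)
Equal? distinct morphisms ✗

Answer: DOES NOT COMMUTE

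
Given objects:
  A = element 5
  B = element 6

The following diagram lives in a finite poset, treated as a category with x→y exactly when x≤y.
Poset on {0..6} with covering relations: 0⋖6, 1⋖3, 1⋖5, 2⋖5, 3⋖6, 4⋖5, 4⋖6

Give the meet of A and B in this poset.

Answer: NO MEET EXISTS

Work:
{x : x⊑A ∧ x⊑B} = {1,4}  (A=5, B=6)
  maximal lower bounds 1 and 4 are incomparable: neither 1⊑4 nor 4⊑1
→ no greatest lower bound exists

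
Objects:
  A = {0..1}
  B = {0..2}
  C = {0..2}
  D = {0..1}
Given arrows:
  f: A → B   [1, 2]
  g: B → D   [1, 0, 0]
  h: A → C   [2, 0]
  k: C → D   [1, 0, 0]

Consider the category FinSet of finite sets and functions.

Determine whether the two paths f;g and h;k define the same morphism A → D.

Answer: DOES NOT COMMUTE

Work:
Path 1 = f;g:
  0 f→1 g→0
  1 f→2 g→0
  result₁ = [0, 0]
Path 2 = h;k:
  0 h→2 k→0
  1 h→0 k→1
  result₂ = [0, 1]
Equal? differ; not commutative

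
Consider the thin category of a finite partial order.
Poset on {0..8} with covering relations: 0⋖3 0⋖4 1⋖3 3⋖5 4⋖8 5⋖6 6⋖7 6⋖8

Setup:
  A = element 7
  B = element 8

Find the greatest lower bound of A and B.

Lower bounds of A=7 and B=8: {0,1,3,5,6}
  0 <= 6
  1 <= 6
  3 <= 6
  5 <= 6
  6 <= 6
glb = 6

Answer: A∧B = 6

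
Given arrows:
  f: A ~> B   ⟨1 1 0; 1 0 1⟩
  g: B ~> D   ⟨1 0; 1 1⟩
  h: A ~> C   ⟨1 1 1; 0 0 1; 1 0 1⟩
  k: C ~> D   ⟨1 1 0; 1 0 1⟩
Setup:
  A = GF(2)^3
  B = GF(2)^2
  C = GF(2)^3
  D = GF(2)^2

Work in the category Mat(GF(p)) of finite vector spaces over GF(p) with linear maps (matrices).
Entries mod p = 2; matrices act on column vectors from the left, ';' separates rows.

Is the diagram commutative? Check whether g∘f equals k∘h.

Answer: DOES NOT COMMUTE

Work:
Path 1 = f;g:
  e0=[1,0,0] f~>[1,1] g~>[1,0]
  e1=[0,1,0] f~>[1,0] g~>[1,1]
  e2=[0,0,1] f~>[0,1] g~>[0,1]
  ⟦path⟧₁ = ⟨1 1 0; 0 1 1⟩
Path 2 = h;k:
  e0=[1,0,0] h~>[1,0,1] k~>[1,0]
  e1=[0,1,0] h~>[1,0,0] k~>[1,1]
  e2=[0,0,1] h~>[1,1,1] k~>[0,0]
  ⟦path⟧₂ = ⟨1 1 0; 0 1 0⟩
Equal? NO — does not commute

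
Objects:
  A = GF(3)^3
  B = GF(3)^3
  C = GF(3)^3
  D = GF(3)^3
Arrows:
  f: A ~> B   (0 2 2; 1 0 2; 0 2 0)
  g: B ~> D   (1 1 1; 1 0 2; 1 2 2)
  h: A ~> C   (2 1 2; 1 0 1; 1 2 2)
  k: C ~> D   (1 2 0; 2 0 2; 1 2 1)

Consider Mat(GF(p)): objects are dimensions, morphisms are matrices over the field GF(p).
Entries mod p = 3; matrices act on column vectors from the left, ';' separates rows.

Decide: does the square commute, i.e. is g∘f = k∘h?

Along f;g (path 1):
  e0=[1,0,0] f~>[0,1,0] g~>[1,0,2]
  e1=[0,1,0] f~>[2,0,2] g~>[1,0,0]
  e2=[0,0,1] f~>[2,2,0] g~>[1,2,0]
  composite₁ = (1 1 1; 0 0 2; 2 0 0)
Along h;k (path 2):
  e0=[1,0,0] h~>[2,1,1] k~>[1,0,2]
  e1=[0,1,0] h~>[1,0,2] k~>[1,0,0]
  e2=[0,0,1] h~>[2,1,2] k~>[1,2,0]
  composite₂ = (1 1 1; 0 0 2; 2 0 0)
Equal? YES — commutes

Answer: COMMUTES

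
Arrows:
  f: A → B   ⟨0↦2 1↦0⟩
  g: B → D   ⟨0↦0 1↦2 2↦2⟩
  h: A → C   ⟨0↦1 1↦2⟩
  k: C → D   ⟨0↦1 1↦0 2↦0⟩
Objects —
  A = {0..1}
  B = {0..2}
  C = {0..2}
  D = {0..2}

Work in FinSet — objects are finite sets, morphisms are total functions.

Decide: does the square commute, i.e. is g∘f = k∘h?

Along f;g (path 1):
  0 f→2 g→2
  1 f→0 g→0
  ⟦path⟧₁ = ⟨0↦2 1↦0⟩
Along h;k (path 2):
  0 h→1 k→0
  1 h→2 k→0
  ⟦path⟧₂ = ⟨0↦0 1↦0⟩
Equal? differ; not commutative

Answer: DOES NOT COMMUTE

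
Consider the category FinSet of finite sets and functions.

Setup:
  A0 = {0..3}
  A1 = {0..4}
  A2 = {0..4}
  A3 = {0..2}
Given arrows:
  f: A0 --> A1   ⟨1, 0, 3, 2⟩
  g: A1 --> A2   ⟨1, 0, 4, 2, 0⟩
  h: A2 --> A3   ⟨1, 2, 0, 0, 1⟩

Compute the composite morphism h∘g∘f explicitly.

Answer: ⟨1, 2, 0, 1⟩

Work:
  0 f-->1 g-->0 h-->1
  1 f-->0 g-->1 h-->2
  2 f-->3 g-->2 h-->0
  3 f-->2 g-->4 h-->1
result: ⟨1, 2, 0, 1⟩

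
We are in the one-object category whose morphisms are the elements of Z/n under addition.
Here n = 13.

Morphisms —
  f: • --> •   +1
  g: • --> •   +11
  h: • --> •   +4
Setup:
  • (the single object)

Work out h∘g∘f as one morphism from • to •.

Answer: +3

Trace:
  0 +1≡1 +11≡12 +4≡3  (mod 13)
result: +3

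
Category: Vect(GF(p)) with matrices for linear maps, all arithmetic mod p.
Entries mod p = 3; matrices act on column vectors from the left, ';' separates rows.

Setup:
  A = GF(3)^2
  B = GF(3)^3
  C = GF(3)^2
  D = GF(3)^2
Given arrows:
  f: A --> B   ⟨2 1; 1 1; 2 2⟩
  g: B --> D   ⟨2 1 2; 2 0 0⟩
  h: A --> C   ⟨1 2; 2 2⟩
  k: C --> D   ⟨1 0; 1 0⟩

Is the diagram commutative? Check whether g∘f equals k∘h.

Along f;g (path 1):
  e0=⟨1,0⟩ f-->⟨2,1,2⟩ g-->⟨0,1⟩
  e1=⟨0,1⟩ f-->⟨1,1,2⟩ g-->⟨1,2⟩
  ⟦path⟧₁ = ⟨0 1; 1 2⟩
Along h;k (path 2):
  e0=⟨1,0⟩ h-->⟨1,2⟩ k-->⟨1,1⟩
  e1=⟨0,1⟩ h-->⟨2,2⟩ k-->⟨2,2⟩
  ⟦path⟧₂ = ⟨1 2; 1 2⟩
Equal? distinct morphisms ✗

Answer: DOES NOT COMMUTE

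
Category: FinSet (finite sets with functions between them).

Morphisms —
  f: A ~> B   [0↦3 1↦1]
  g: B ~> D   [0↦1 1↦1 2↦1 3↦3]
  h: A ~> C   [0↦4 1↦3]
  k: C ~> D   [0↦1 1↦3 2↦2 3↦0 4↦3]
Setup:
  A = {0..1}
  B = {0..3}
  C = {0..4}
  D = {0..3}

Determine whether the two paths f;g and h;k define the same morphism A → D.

Answer: DOES NOT COMMUTE

Work:
1) trace f;g:
  0 f~>3 g~>3
  1 f~>1 g~>1
  composite₁ = [0↦3 1↦1]
2) trace h;k:
  0 h~>4 k~>3
  1 h~>3 k~>0
  composite₂ = [0↦3 1↦0]
Equal? NO — does not commute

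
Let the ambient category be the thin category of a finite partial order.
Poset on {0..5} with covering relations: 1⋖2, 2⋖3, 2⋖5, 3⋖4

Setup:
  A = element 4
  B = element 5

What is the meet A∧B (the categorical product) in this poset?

{x : x⊑A ∧ x⊑B} = {1,2}  (A=4, B=5)
  1 ⊑ 2
  2 ⊑ 2
glb = 2

Answer: A∧B = 2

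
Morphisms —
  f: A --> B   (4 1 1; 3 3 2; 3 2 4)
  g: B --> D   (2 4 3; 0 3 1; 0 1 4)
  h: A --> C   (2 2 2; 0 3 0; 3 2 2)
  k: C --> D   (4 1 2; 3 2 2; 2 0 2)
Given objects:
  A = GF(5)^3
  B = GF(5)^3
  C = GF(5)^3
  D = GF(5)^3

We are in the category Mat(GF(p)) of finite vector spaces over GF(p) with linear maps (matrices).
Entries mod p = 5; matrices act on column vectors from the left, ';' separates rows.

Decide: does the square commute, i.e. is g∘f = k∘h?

Answer: DOES NOT COMMUTE

Derivation:
1) trace f;g:
  e0=⟨1,0,0⟩ f-->⟨4,3,3⟩ g-->⟨4,2,0⟩
  e1=⟨0,1,0⟩ f-->⟨1,3,2⟩ g-->⟨0,1,1⟩
  e2=⟨0,0,1⟩ f-->⟨1,2,4⟩ g-->⟨2,0,3⟩
  composite₁ = (4 0 2; 2 1 0; 0 1 3)
2) trace h;k:
  e0=⟨1,0,0⟩ h-->⟨2,0,3⟩ k-->⟨4,2,0⟩
  e1=⟨0,1,0⟩ h-->⟨2,3,2⟩ k-->⟨0,1,3⟩
  e2=⟨0,0,1⟩ h-->⟨2,0,2⟩ k-->⟨2,0,3⟩
  composite₂ = (4 0 2; 2 1 0; 0 3 3)
Equal? differ; not commutative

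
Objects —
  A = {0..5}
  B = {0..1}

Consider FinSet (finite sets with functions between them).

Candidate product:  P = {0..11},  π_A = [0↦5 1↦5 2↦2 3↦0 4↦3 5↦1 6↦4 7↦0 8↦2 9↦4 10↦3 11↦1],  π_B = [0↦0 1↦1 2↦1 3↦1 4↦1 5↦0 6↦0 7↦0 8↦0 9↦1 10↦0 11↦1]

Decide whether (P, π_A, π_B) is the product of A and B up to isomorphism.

|A|·|B| = 6·2 = 12;  |P| = 12
Check the pairing map k ↦ (π_A(k), π_B(k)):
  0 ↦ (5,0)
  1 ↦ (5,1)
  2 ↦ (2,1)
  3 ↦ (0,1)
  4 ↦ (3,1)
  5 ↦ (1,0)
  6 ↦ (4,0)
  7 ↦ (0,0)
  8 ↦ (2,0)
  9 ↦ (4,1)
  10 ↦ (3,0)
  11 ↦ (1,1)
distinct pairs in image: 12 / 12 needed
  → bijection onto A×B; projections well-typed.

Answer: VALID PRODUCT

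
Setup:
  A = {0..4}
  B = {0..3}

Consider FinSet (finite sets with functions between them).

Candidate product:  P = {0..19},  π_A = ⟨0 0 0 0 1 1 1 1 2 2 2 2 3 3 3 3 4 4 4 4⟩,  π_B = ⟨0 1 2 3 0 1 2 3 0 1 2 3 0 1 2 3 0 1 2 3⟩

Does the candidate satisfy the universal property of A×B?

|A|·|B| = 5·4 = 20;  |P| = 20
Check the pairing map k ↦ (π_A(k), π_B(k)):
  0 ↦ (0,0)
  1 ↦ (0,1)
  2 ↦ (0,2)
  3 ↦ (0,3)
  4 ↦ (1,0)
  5 ↦ (1,1)
  6 ↦ (1,2)
  7 ↦ (1,3)
  8 ↦ (2,0)
  9 ↦ (2,1)
  10 ↦ (2,2)
  11 ↦ (2,3)
  12 ↦ (3,0)
  13 ↦ (3,1)
  14 ↦ (3,2)
  15 ↦ (3,3)
  16 ↦ (4,0)
  17 ↦ (4,1)
  18 ↦ (4,2)
  19 ↦ (4,3)
distinct pairs in image: 20 / 20 needed
  → bijection onto A×B; projections well-typed.

Answer: VALID PRODUCT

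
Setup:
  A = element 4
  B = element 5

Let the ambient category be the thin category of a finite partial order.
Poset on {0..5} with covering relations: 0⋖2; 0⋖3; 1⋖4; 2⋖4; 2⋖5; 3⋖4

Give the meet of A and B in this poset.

Answer: A∧B = 2

Trace:
Lower bounds of A=4 and B=5: {0,2}
  0 ⊑ 2
  2 ⊑ 2
glb = 2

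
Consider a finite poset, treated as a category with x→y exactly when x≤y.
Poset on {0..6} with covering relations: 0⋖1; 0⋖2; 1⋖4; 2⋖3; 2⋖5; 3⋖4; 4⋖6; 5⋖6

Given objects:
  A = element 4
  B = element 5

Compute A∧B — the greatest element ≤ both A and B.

Lower bounds of A=4 and B=5: {0,2}
  0 ⊑ 2
  2 ⊑ 2
glb = 2

Answer: A∧B = 2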